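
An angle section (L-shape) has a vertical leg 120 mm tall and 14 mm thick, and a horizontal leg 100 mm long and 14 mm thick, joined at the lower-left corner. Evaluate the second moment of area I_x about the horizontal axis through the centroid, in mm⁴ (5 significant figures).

I_x ≈ 4.0058 × 10⁶ mm⁴

Treat the section as a set of non-overlapping primitives; coordinates are from the bounding-box lower-left.
Vertical leg: 14 × 120, A = 1 680 mm², y = 60 mm, Ī = 2 016 000 mm⁴.
Horizontal leg (remainder): 86 × 14, A = 1 204 mm², y = 7 mm, Ī = 19665.33 mm⁴.
Centroid: ȳ = ΣA·y / ΣA = 37.87379 mm.
Transfer each piece to the horizontal axis through the centroid using Ī + A·d² with d = y − 37.87379:
  vertical leg: d = 22.12621 mm → contributes +2 838 476 mm⁴
  horizontal leg (remainder): d = -30.87379 mm → contributes +1 167 307 mm⁴
Total I = 4 005 783 mm⁴.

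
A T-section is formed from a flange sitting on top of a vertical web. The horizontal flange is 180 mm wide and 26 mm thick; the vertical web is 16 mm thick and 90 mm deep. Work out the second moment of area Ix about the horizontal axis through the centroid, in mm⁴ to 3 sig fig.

Ix ≈ 4.94 × 10⁶ mm⁴

Break the section into simple shapes (no overlaps), measuring from the bottom-left corner of the bounding box.
Flange: 180 × 26, A = 4 680 mm², y = 103 mm, Ī = 263 640 mm⁴.
Web: 16 × 90, A = 1 440 mm², y = 45 mm, Ī = 972 000 mm⁴.
Centroid: ȳ = ΣA·y / ΣA = 89.353 mm.
Transfer each piece to the horizontal axis through the centroid using Ī + A·d² with d = y − 89.353:
  flange: d = 13.647 mm → contributes +1 135 254 mm⁴
  web: d = -44.353 mm → contributes +3 804 744 mm⁴
Total I = 4 939 998 mm⁴.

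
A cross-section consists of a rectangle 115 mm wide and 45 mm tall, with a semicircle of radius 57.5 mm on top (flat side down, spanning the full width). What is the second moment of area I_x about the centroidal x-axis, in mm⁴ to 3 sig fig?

I_x ≈ 7.78 × 10⁶ mm⁴

Break the section into simple shapes (no overlaps), measuring from the bottom-left corner of the bounding box.
Rectangular body: 115 × 45, A = 5 175 mm², y = 22.5 mm, Ī = 873 281 mm⁴.
Semicircular cap: semicircle r = 57.5, A = 5193.4 mm², y = 69.404 mm, Ī = 1 199 785 mm⁴.
Centroid: ȳ = ΣA·y / ΣA = 45.994 mm.
Transfer each piece to the centroidal x-axis using Ī + A·d² with d = y − 45.994:
  rectangular body: d = -23.494 mm → contributes +3 729 618 mm⁴
  semicircular cap: d = 23.41 mm → contributes +4 045 978 mm⁴
Total I = 7 775 596 mm⁴.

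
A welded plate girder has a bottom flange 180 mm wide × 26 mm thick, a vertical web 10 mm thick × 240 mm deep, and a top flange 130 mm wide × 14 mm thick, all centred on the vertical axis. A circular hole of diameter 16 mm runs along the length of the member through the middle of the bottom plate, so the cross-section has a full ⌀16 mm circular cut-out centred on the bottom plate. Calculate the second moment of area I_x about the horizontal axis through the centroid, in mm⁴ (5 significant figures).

Decompose the section into non-overlapping parts with the origin at the bottom-left of its bounding rectangle.
Bottom plate: 180 × 26, A = 4 680 mm², y = 13 mm, Ī = 263 640 mm⁴.
Web plate: 10 × 240, A = 2 400 mm², y = 146 mm, Ī = 11 520 000 mm⁴.
Top plate: 130 × 14, A = 1 820 mm², y = 273 mm, Ī = 29726.67 mm⁴.
Hole (subtracted): ⌀16, A = 201.0619 mm², y = 13 mm, Ī = 3216.991 mm⁴.
Centroid: ȳ = ΣA·y / ΣA = 104.0916 mm.
Transfer each piece to the horizontal axis through the centroid using Ī + A·d² with d = y − 104.0916:
  bottom plate: d = -91.09158 mm → contributes +39 096 762 mm⁴
  web plate: d = 41.90842 mm → contributes +15 735 158 mm⁴
  top plate: d = 168.9084 mm → contributes +51 954 427 mm⁴
  hole: d = -91.09158 mm → contributes −1 671 564 mm⁴
Total I = 105 114 783 mm⁴.

I_x ≈ 1.0511 × 10⁸ mm⁴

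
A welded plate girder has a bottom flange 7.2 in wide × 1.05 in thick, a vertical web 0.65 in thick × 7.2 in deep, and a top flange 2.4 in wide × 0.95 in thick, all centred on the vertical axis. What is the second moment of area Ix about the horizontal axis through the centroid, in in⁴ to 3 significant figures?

Treat the section as a set of non-overlapping primitives; coordinates are from the bounding-box lower-left.
Bottom plate: 7.2 × 1.05, A = 7.56 in², y = 0.525 in, Ī = 0.69458 in⁴.
Web plate: 0.65 × 7.2, A = 4.68 in², y = 4.65 in, Ī = 20.218 in⁴.
Top plate: 2.4 × 0.95, A = 2.28 in², y = 8.725 in, Ī = 0.17148 in⁴.
Centroid: ȳ = ΣA·y / ΣA = 3.1421 in.
Transfer each piece to the horizontal axis through the centroid using Ī + A·d² with d = y − 3.1421:
  bottom plate: d = -2.6171 in → contributes +52.477 in⁴
  web plate: d = 1.5079 in → contributes +30.858 in⁴
  top plate: d = 5.5829 in → contributes +71.235 in⁴
Total I = 154.57 in⁴.

Ix ≈ 155 in⁴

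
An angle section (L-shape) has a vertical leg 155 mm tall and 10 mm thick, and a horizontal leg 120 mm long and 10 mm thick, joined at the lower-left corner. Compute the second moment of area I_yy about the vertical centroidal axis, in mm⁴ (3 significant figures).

Decompose the section into non-overlapping parts with the origin at the bottom-left of its bounding rectangle.
Vertical leg: 10 × 155, A = 1 550 mm², x = 5 mm, Ī = 12 917 mm⁴.
Horizontal leg (remainder): 110 × 10, A = 1 100 mm², x = 65 mm, Ī = 1 109 167 mm⁴.
Centroid: x̄ = ΣA·x / ΣA = 29.906 mm.
Transfer each piece to the vertical centroidal axis using Ī + A·d² with d = x − 29.906:
  vertical leg: d = -24.906 mm → contributes +974 369 mm⁴
  horizontal leg (remainder): d = 35.094 mm → contributes +2 463 941 mm⁴
Total I = 3 438 310 mm⁴.

I_yy ≈ 3.44 × 10⁶ mm⁴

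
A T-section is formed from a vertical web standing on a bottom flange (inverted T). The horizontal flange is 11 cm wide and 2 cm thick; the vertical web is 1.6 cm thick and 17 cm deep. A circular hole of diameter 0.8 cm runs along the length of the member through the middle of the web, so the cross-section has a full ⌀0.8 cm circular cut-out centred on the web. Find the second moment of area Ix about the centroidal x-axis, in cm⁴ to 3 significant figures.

Ix ≈ 1750 cm⁴

Treat the section as a set of non-overlapping primitives; coordinates are from the bounding-box lower-left.
Flange: 11 × 2, A = 22 cm², y = 1 cm, Ī = 7.3333 cm⁴.
Web: 1.6 × 17, A = 27.2 cm², y = 10.5 cm, Ī = 655.07 cm⁴.
Hole (subtracted): ⌀0.8, A = 0.50265 cm², y = 10.5 cm, Ī = 0.020106 cm⁴.
Centroid: ȳ = ΣA·y / ΣA = 6.2082 cm.
Transfer each piece to the centroidal x-axis using Ī + A·d² with d = y − 6.2082:
  flange: d = -5.2082 cm → contributes +604.09 cm⁴
  web: d = 4.2918 cm → contributes +1156.1 cm⁴
  hole: d = 4.2918 cm → contributes −9.2788 cm⁴
Total I = 1750.9 cm⁴.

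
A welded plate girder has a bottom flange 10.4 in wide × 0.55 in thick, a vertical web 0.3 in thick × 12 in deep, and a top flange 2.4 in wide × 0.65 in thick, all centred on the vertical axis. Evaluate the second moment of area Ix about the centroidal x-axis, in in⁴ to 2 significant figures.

Break the section into simple shapes (no overlaps), measuring from the bottom-left corner of the bounding box.
Bottom plate: 10.4 × 0.55, A = 5.72 in², y = 0.275 in, Ī = 0.1442 in⁴.
Web plate: 0.3 × 12, A = 3.6 in², y = 6.55 in, Ī = 43.2 in⁴.
Top plate: 2.4 × 0.65, A = 1.56 in², y = 12.88 in, Ī = 0.05493 in⁴.
Centroid: ȳ = ΣA·y / ΣA = 4.158 in.
Transfer each piece to the centroidal x-axis using Ī + A·d² with d = y − 4.158:
  bottom plate: d = -3.883 in → contributes +86.38 in⁴
  web plate: d = 2.392 in → contributes +63.8 in⁴
  top plate: d = 8.717 in → contributes +118.6 in⁴
Total I = 268.8 in⁴.

Ix ≈ 270 in⁴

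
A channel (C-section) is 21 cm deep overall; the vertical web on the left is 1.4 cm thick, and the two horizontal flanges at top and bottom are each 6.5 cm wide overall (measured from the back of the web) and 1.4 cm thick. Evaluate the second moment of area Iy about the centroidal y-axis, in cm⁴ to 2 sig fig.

Iy ≈ 140 cm⁴

Break the section into simple shapes (no overlaps), measuring from the bottom-left corner of the bounding box.
Web: 1.4 × 21, A = 29.4 cm², x = 0.7 cm, Ī = 4.802 cm⁴.
Top flange (beyond web): 5.1 × 1.4, A = 7.14 cm², x = 3.95 cm, Ī = 15.48 cm⁴.
Bottom flange (beyond web): 5.1 × 1.4, A = 7.14 cm², x = 3.95 cm, Ī = 15.48 cm⁴.
Centroid: x̄ = ΣA·x / ΣA = 1.763 cm.
Transfer each piece to the centroidal y-axis using Ī + A·d² with d = x − 1.763:
  web: d = -1.063 cm → contributes +37.99 cm⁴
  top flange (beyond web): d = 2.188 cm → contributes +49.64 cm⁴
  bottom flange (beyond web): d = 2.188 cm → contributes +49.64 cm⁴
Total I = 137.3 cm⁴.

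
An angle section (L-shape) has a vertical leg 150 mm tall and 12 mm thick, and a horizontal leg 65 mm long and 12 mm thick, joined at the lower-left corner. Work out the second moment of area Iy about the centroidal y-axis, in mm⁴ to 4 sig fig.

Decompose the section into non-overlapping parts with the origin at the bottom-left of its bounding rectangle.
Vertical leg: 12 × 150, A = 1 800 mm², x = 6 mm, Ī = 21 600 mm⁴.
Horizontal leg (remainder): 53 × 12, A = 636 mm², x = 38.5 mm, Ī = 148 877 mm⁴.
Centroid: x̄ = ΣA·x / ΣA = 14.4852 mm.
Transfer each piece to the centroidal y-axis using Ī + A·d² with d = x − 14.4852:
  vertical leg: d = -8.48522 mm → contributes +151 198 mm⁴
  horizontal leg (remainder): d = 24.0148 mm → contributes +515 664 mm⁴
Total I = 666 862 mm⁴.

Iy ≈ 6.669 × 10⁵ mm⁴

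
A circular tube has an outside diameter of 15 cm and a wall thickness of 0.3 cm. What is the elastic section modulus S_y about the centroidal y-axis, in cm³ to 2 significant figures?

Split into non-overlapping primitives; take the origin at the lower-left of the bounding box.
Outer circle: ⌀15, A = 176.7 cm², x = 7.5 cm, Ī = 2 485 cm⁴.
Bore (subtracted): ⌀14.4, A = 162.9 cm², x = 7.5 cm, Ī = 2 111 cm⁴.
By symmetry the centroid is at mid-width, x̄ = 7.5 cm.
All pieces are centred on the centroidal y-axis, so I = ΣĪ (holes subtracted) = 374.4 cm⁴.
Extreme fibre distance c = 7.5 cm; S = I/c = 49.92 cm³.

S_y ≈ 50 cm³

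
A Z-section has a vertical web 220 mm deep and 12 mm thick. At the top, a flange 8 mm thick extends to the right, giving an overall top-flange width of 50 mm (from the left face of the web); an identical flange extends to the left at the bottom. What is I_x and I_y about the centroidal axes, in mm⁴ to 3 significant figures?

Decompose the section into non-overlapping parts with the origin at the bottom-left of its bounding rectangle.
Web: 12 × 220, A = 2 640 mm², y = 110 mm, Ī = 10 648 000 mm⁴.
Top flange (beyond web): 38 × 8, A = 304 mm², y = 216 mm, Ī = 1621.3 mm⁴.
Bottom flange (beyond web): 38 × 8, A = 304 mm², y = 4 mm, Ī = 1621.3 mm⁴.
Centroid: ȳ = ΣA·y / ΣA = 110 mm.
Transfer each piece to the centroidal x-axis using Ī + A·d² with d = y − 110:
  web: d = 0 mm → contributes +10 648 000 mm⁴
  top flange (beyond web): d = 106 mm → contributes +3 417 365 mm⁴
  bottom flange (beyond web): d = -106 mm → contributes +3 417 365 mm⁴
Total I = 17 482 731 mm⁴.
For the y-axis: x̄ = 44 mm.
Repeating about the centroidal y-axis gives I_y = 484 843 mm⁴.

I_x ≈ 1.75 × 10⁷ mm⁴, I_y ≈ 4.85 × 10⁵ mm⁴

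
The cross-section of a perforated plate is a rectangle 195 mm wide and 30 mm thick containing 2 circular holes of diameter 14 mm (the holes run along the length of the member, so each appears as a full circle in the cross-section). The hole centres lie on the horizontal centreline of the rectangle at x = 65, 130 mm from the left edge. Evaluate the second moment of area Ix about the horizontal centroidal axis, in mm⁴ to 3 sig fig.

Break the section into simple shapes (no overlaps), measuring from the bottom-left corner of the bounding box.
Plate: 195 × 30, A = 5 850 mm², y = 15 mm, Ī = 438 750 mm⁴.
Hole 1 (subtracted): ⌀14, A = 153.94 mm², y = 15 mm, Ī = 1885.7 mm⁴.
Hole 2 (subtracted): ⌀14, A = 153.94 mm², y = 15 mm, Ī = 1885.7 mm⁴.
By symmetry the centroid is at mid-height, ȳ = 15 mm.
All pieces are centred on the horizontal centroidal axis, so I = ΣĪ (holes subtracted) = 434 979 mm⁴.

Ix ≈ 4.35 × 10⁵ mm⁴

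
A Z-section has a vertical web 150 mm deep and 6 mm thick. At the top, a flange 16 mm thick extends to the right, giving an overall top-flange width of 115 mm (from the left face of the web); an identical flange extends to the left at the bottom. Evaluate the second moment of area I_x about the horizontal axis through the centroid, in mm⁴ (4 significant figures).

I_x ≈ 1.742 × 10⁷ mm⁴

Break the section into simple shapes (no overlaps), measuring from the bottom-left corner of the bounding box.
Web: 6 × 150, A = 900 mm², y = 75 mm, Ī = 1 687 500 mm⁴.
Top flange (beyond web): 109 × 16, A = 1 744 mm², y = 142 mm, Ī = 37205.3 mm⁴.
Bottom flange (beyond web): 109 × 16, A = 1 744 mm², y = 8 mm, Ī = 37205.3 mm⁴.
Centroid: ȳ = ΣA·y / ΣA = 75 mm.
Transfer each piece to the horizontal axis through the centroid using Ī + A·d² with d = y − 75:
  web: d = 0 mm → contributes +1 687 500 mm⁴
  top flange (beyond web): d = 67 mm → contributes +7 866 021 mm⁴
  bottom flange (beyond web): d = -67 mm → contributes +7 866 021 mm⁴
Total I = 17 419 543 mm⁴.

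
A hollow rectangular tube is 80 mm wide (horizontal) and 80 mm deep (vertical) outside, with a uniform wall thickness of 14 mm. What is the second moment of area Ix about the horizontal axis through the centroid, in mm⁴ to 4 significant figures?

Ix ≈ 2.804 × 10⁶ mm⁴

Break the section into simple shapes (no overlaps), measuring from the bottom-left corner of the bounding box.
Outer rectangle: 80 × 80, A = 6 400 mm², y = 40 mm, Ī = 3 413 333 mm⁴.
Inner void (subtracted): 52 × 52, A = 2 704 mm², y = 40 mm, Ī = 609 301 mm⁴.
By symmetry the centroid is at mid-height, ȳ = 40 mm.
All pieces are centred on the horizontal axis through the centroid, so I = ΣĪ (holes subtracted) = 2 804 032 mm⁴.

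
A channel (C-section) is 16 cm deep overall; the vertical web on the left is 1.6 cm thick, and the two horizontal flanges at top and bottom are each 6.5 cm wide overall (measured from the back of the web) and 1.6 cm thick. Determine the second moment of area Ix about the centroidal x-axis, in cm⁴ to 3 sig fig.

Treat the section as a set of non-overlapping primitives; coordinates are from the bounding-box lower-left.
Web: 1.6 × 16, A = 25.6 cm², y = 8 cm, Ī = 546.13 cm⁴.
Top flange (beyond web): 4.9 × 1.6, A = 7.84 cm², y = 15.2 cm, Ī = 1.6725 cm⁴.
Bottom flange (beyond web): 4.9 × 1.6, A = 7.84 cm², y = 0.8 cm, Ī = 1.6725 cm⁴.
By symmetry the centroid is at mid-height, ȳ = 8 cm.
Transfer each piece to the centroidal x-axis using Ī + A·d² with d = y − 8:
  web: d = 0 cm → contributes +546.13 cm⁴
  top flange (beyond web): d = 7.2 cm → contributes +408.1 cm⁴
  bottom flange (beyond web): d = -7.2 cm → contributes +408.1 cm⁴
Total I = 1362.3 cm⁴.

Ix ≈ 1360 cm⁴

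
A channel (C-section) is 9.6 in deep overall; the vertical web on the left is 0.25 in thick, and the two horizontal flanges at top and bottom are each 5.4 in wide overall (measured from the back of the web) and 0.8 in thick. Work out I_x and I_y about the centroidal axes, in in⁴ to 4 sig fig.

I_x ≈ 178.4 in⁴, I_y ≈ 31.77 in⁴

Treat the section as a set of non-overlapping primitives; coordinates are from the bounding-box lower-left.
Web: 0.25 × 9.6, A = 2.4 in², y = 4.8 in, Ī = 18.432 in⁴.
Top flange (beyond web): 5.15 × 0.8, A = 4.12 in², y = 9.2 in, Ī = 0.219733 in⁴.
Bottom flange (beyond web): 5.15 × 0.8, A = 4.12 in², y = 0.4 in, Ī = 0.219733 in⁴.
By symmetry the centroid is at mid-height, ȳ = 4.8 in.
Transfer each piece to the centroidal x-axis using Ī + A·d² with d = y − 4.8:
  web: d = 0 in → contributes +18.432 in⁴
  top flange (beyond web): d = 4.4 in → contributes +79.9829 in⁴
  bottom flange (beyond web): d = -4.4 in → contributes +79.9829 in⁴
Total I = 178.398 in⁴.
For the y-axis: x̄ = 2.21598 in.
Repeating about the centroidal y-axis gives I_y = 31.7742 in⁴.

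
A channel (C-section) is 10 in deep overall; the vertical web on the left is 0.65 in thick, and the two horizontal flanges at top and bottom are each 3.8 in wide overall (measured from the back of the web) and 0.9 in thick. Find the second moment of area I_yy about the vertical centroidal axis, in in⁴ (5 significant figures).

I_yy ≈ 15.850 in⁴

Break the section into simple shapes (no overlaps), measuring from the bottom-left corner of the bounding box.
Web: 0.65 × 10, A = 6.5 in², x = 0.325 in, Ī = 0.2288542 in⁴.
Top flange (beyond web): 3.15 × 0.9, A = 2.835 in², x = 2.225 in, Ī = 2.344191 in⁴.
Bottom flange (beyond web): 3.15 × 0.9, A = 2.835 in², x = 2.225 in, Ī = 2.344191 in⁴.
Centroid: x̄ = ΣA·x / ΣA = 1.21021 in.
Transfer each piece to the vertical centroidal axis using Ī + A·d² with d = x − 1.21021:
  web: d = -0.8852095 in → contributes +5.322228 in⁴
  top flange (beyond web): d = 1.01479 in → contributes +5.263673 in⁴
  bottom flange (beyond web): d = 1.01479 in → contributes +5.263673 in⁴
Total I = 15.84957 in⁴.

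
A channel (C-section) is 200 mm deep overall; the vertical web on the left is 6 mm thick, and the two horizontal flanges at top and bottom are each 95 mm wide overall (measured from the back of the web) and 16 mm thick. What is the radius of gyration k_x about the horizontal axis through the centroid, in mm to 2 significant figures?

k_x ≈ 83 mm

Split into non-overlapping primitives; take the origin at the lower-left of the bounding box.
Web: 6 × 200, A = 1 200 mm², y = 100 mm, Ī = 4 000 000 mm⁴.
Top flange (beyond web): 89 × 16, A = 1 424 mm², y = 192 mm, Ī = 30 379 mm⁴.
Bottom flange (beyond web): 89 × 16, A = 1 424 mm², y = 8 mm, Ī = 30 379 mm⁴.
By symmetry the centroid is at mid-height, ȳ = 100 mm.
Transfer each piece to the horizontal axis through the centroid using Ī + A·d² with d = y − 100:
  web: d = 0 mm → contributes +4 000 000 mm⁴
  top flange (beyond web): d = 92 mm → contributes +12 083 115 mm⁴
  bottom flange (beyond web): d = -92 mm → contributes +12 083 115 mm⁴
Total I = 28 166 229 mm⁴.
Radius of gyration: k = √(I/A) = √(28 166 229 / 4 048) = 83.41 mm.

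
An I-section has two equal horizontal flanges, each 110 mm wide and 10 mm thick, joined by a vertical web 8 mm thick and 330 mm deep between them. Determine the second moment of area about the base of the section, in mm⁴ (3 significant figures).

I_base ≈ 2.36 × 10⁸ mm⁴

Break the section into simple shapes (no overlaps), measuring from the bottom-left corner of the bounding box.
Bottom flange: 110 × 10, A = 1 100 mm², y = 5 mm, Ī = 9166.7 mm⁴.
Web: 8 × 330, A = 2 640 mm², y = 175 mm, Ī = 23 958 000 mm⁴.
Top flange: 110 × 10, A = 1 100 mm², y = 345 mm, Ī = 9166.7 mm⁴.
Transfer each piece to a horizontal axis along the bottom face using Ī + A·d² with d = y − 0:
  bottom flange: d = 5 mm → contributes +36 667 mm⁴
  web: d = 175 mm → contributes +104 808 000 mm⁴
  top flange: d = 345 mm → contributes +130 936 667 mm⁴
Total I = 235 781 333 mm⁴.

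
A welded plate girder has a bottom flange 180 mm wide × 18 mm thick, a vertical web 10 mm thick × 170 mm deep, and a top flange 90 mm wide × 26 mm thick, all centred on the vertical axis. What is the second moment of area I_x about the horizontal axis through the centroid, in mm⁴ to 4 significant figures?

I_x ≈ 5.464 × 10⁷ mm⁴

Decompose the section into non-overlapping parts with the origin at the bottom-left of its bounding rectangle.
Bottom plate: 180 × 18, A = 3 240 mm², y = 9 mm, Ī = 87 480 mm⁴.
Web plate: 10 × 170, A = 1 700 mm², y = 103 mm, Ī = 4 094 167 mm⁴.
Top plate: 90 × 26, A = 2 340 mm², y = 201 mm, Ī = 131 820 mm⁴.
Centroid: ȳ = ΣA·y / ΣA = 92.6648 mm.
Transfer each piece to the horizontal axis through the centroid using Ī + A·d² with d = y − 92.6648:
  bottom plate: d = -83.6648 mm → contributes +22 766 847 mm⁴
  web plate: d = 10.3352 mm → contributes +4 275 753 mm⁴
  top plate: d = 108.335 mm → contributes +27 595 249 mm⁴
Total I = 54 637 849 mm⁴.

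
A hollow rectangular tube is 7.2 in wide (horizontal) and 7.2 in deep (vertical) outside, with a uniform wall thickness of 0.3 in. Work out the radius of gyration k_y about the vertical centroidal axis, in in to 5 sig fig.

k_y ≈ 2.8196 in

Split into non-overlapping primitives; take the origin at the lower-left of the bounding box.
Outer rectangle: 7.2 × 7.2, A = 51.84 in², x = 3.6 in, Ī = 223.9488 in⁴.
Inner void (subtracted): 6.6 × 6.6, A = 43.56 in², x = 3.6 in, Ī = 158.1228 in⁴.
By symmetry the centroid is at mid-width, x̄ = 3.6 in.
All pieces are centred on the vertical centroidal axis, so I = ΣĪ (holes subtracted) = 65.826 in⁴.
Radius of gyration: k = √(I/A) = √(65.826 / 8.28) = 2.819574 in.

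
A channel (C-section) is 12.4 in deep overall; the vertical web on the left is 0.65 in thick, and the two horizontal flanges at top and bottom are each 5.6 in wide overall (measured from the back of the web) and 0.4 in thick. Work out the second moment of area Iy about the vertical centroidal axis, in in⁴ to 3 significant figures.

Split into non-overlapping primitives; take the origin at the lower-left of the bounding box.
Web: 0.65 × 12.4, A = 8.06 in², x = 0.325 in, Ī = 0.28378 in⁴.
Top flange (beyond web): 4.95 × 0.4, A = 1.98 in², x = 3.125 in, Ī = 4.0429 in⁴.
Bottom flange (beyond web): 4.95 × 0.4, A = 1.98 in², x = 3.125 in, Ī = 4.0429 in⁴.
Centroid: x̄ = ΣA·x / ΣA = 1.2475 in.
Transfer each piece to the vertical centroidal axis using Ī + A·d² with d = x − 1.2475:
  web: d = -0.92246 in → contributes +7.1423 in⁴
  top flange (beyond web): d = 1.8775 in → contributes +11.023 in⁴
  bottom flange (beyond web): d = 1.8775 in → contributes +11.023 in⁴
Total I = 29.188 in⁴.

Iy ≈ 29.2 in⁴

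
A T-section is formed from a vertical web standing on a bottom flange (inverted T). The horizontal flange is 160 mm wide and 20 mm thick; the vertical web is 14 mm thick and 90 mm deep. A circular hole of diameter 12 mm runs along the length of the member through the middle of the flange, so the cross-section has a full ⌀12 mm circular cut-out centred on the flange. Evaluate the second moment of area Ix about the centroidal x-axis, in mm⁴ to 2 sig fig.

Decompose the section into non-overlapping parts with the origin at the bottom-left of its bounding rectangle.
Flange: 160 × 20, A = 3 200 mm², y = 10 mm, Ī = 106 667 mm⁴.
Web: 14 × 90, A = 1 260 mm², y = 65 mm, Ī = 850 500 mm⁴.
Hole (subtracted): ⌀12, A = 113.1 mm², y = 10 mm, Ī = 1 018 mm⁴.
Centroid: ȳ = ΣA·y / ΣA = 25.94 mm.
Transfer each piece to the centroidal x-axis using Ī + A·d² with d = y − 25.94:
  flange: d = -15.94 mm → contributes +919 978 mm⁴
  web: d = 39.06 mm → contributes +2 772 626 mm⁴
  hole: d = -15.94 mm → contributes −29 763 mm⁴
Total I = 3 662 841 mm⁴.

Ix ≈ 3.7 × 10⁶ mm⁴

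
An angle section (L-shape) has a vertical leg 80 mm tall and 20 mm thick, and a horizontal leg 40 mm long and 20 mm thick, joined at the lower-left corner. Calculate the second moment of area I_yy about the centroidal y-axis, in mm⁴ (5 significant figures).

Decompose the section into non-overlapping parts with the origin at the bottom-left of its bounding rectangle.
Vertical leg: 20 × 80, A = 1 600 mm², x = 10 mm, Ī = 53333.33 mm⁴.
Horizontal leg (remainder): 20 × 20, A = 400 mm², x = 30 mm, Ī = 13333.33 mm⁴.
Centroid: x̄ = ΣA·x / ΣA = 14 mm.
Transfer each piece to the centroidal y-axis using Ī + A·d² with d = x − 14:
  vertical leg: d = -4 mm → contributes +78933.33 mm⁴
  horizontal leg (remainder): d = 16 mm → contributes +115733.3 mm⁴
Total I = 194666.7 mm⁴.

I_yy ≈ 1.9467 × 10⁵ mm⁴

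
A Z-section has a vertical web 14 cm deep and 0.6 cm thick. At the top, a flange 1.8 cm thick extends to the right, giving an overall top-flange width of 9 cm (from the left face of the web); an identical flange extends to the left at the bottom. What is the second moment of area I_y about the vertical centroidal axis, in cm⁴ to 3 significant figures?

Decompose the section into non-overlapping parts with the origin at the bottom-left of its bounding rectangle.
Web: 0.6 × 14, A = 8.4 cm², x = 8.7 cm, Ī = 0.252 cm⁴.
Top flange (beyond web): 8.4 × 1.8, A = 15.12 cm², x = 13.2 cm, Ī = 88.906 cm⁴.
Bottom flange (beyond web): 8.4 × 1.8, A = 15.12 cm², x = 4.2 cm, Ī = 88.906 cm⁴.
Centroid: x̄ = ΣA·x / ΣA = 8.7 cm.
Transfer each piece to the vertical centroidal axis using Ī + A·d² with d = x − 8.7:
  web: d = 0 cm → contributes +0.252 cm⁴
  top flange (beyond web): d = 4.5 cm → contributes +395.09 cm⁴
  bottom flange (beyond web): d = -4.5 cm → contributes +395.09 cm⁴
Total I = 790.42 cm⁴.

I_y ≈ 790 cm⁴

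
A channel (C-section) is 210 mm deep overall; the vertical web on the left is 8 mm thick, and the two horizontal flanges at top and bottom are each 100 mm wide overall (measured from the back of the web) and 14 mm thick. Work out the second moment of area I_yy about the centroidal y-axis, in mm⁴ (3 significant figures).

I_yy ≈ 4.37 × 10⁶ mm⁴

Break the section into simple shapes (no overlaps), measuring from the bottom-left corner of the bounding box.
Web: 8 × 210, A = 1 680 mm², x = 4 mm, Ī = 8 960 mm⁴.
Top flange (beyond web): 92 × 14, A = 1 288 mm², x = 54 mm, Ī = 908 469 mm⁴.
Bottom flange (beyond web): 92 × 14, A = 1 288 mm², x = 54 mm, Ī = 908 469 mm⁴.
Centroid: x̄ = ΣA·x / ΣA = 34.263 mm.
Transfer each piece to the centroidal y-axis using Ī + A·d² with d = x − 34.263:
  web: d = -30.263 mm → contributes +1 547 603 mm⁴
  top flange (beyond web): d = 19.737 mm → contributes +1 410 201 mm⁴
  bottom flange (beyond web): d = 19.737 mm → contributes +1 410 201 mm⁴
Total I = 4 368 004 mm⁴.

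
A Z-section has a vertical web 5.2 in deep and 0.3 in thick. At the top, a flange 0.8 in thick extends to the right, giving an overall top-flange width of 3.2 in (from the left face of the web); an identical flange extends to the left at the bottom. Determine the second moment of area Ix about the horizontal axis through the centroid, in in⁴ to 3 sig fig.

Ix ≈ 26.2 in⁴

Treat the section as a set of non-overlapping primitives; coordinates are from the bounding-box lower-left.
Web: 0.3 × 5.2, A = 1.56 in², y = 2.6 in, Ī = 3.5152 in⁴.
Top flange (beyond web): 2.9 × 0.8, A = 2.32 in², y = 4.8 in, Ī = 0.12373 in⁴.
Bottom flange (beyond web): 2.9 × 0.8, A = 2.32 in², y = 0.4 in, Ī = 0.12373 in⁴.
Centroid: ȳ = ΣA·y / ΣA = 2.6 in.
Transfer each piece to the horizontal axis through the centroid using Ī + A·d² with d = y − 2.6:
  web: d = 0 in → contributes +3.5152 in⁴
  top flange (beyond web): d = 2.2 in → contributes +11.353 in⁴
  bottom flange (beyond web): d = -2.2 in → contributes +11.353 in⁴
Total I = 26.22 in⁴.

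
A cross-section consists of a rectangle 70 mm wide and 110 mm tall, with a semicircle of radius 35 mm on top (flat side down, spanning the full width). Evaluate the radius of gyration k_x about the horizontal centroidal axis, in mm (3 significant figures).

Treat the section as a set of non-overlapping primitives; coordinates are from the bounding-box lower-left.
Rectangular body: 70 × 110, A = 7 700 mm², y = 55 mm, Ī = 7 764 167 mm⁴.
Semicircular cap: semicircle r = 35, A = 1924.2 mm², y = 124.85 mm, Ī = 164 704 mm⁴.
Centroid: ȳ = ΣA·y / ΣA = 68.966 mm.
Transfer each piece to the horizontal centroidal axis using Ī + A·d² with d = y − 68.966:
  rectangular body: d = -13.966 mm → contributes +9 266 130 mm⁴
  semicircular cap: d = 55.888 mm → contributes +6 174 976 mm⁴
Total I = 15 441 106 mm⁴.
Radius of gyration: k = √(I/A) = √(15 441 106 / 9624.2) = 40.055 mm.

k_x ≈ 40.1 mm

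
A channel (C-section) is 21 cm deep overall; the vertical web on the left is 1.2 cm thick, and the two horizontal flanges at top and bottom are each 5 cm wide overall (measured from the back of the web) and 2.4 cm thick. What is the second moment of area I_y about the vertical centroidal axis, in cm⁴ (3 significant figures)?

I_y ≈ 91.1 cm⁴

Treat the section as a set of non-overlapping primitives; coordinates are from the bounding-box lower-left.
Web: 1.2 × 21, A = 25.2 cm², x = 0.6 cm, Ī = 3.024 cm⁴.
Top flange (beyond web): 3.8 × 2.4, A = 9.12 cm², x = 3.1 cm, Ī = 10.974 cm⁴.
Bottom flange (beyond web): 3.8 × 2.4, A = 9.12 cm², x = 3.1 cm, Ī = 10.974 cm⁴.
Centroid: x̄ = ΣA·x / ΣA = 1.6497 cm.
Transfer each piece to the vertical centroidal axis using Ī + A·d² with d = x − 1.6497:
  web: d = -1.0497 cm → contributes +30.792 cm⁴
  top flange (beyond web): d = 1.4503 cm → contributes +30.157 cm⁴
  bottom flange (beyond web): d = 1.4503 cm → contributes +30.157 cm⁴
Total I = 91.105 cm⁴.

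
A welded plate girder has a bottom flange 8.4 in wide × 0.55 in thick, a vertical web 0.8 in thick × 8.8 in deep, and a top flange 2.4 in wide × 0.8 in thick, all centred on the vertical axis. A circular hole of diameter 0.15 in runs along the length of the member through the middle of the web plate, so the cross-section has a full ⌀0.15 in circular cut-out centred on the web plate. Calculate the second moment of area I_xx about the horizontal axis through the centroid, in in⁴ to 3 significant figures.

Treat the section as a set of non-overlapping primitives; coordinates are from the bounding-box lower-left.
Bottom plate: 8.4 × 0.55, A = 4.62 in², y = 0.275 in, Ī = 0.11646 in⁴.
Web plate: 0.8 × 8.8, A = 7.04 in², y = 4.95 in, Ī = 45.431 in⁴.
Top plate: 2.4 × 0.8, A = 1.92 in², y = 9.75 in, Ī = 0.1024 in⁴.
Hole (subtracted): ⌀0.15, A = 0.017671 in², y = 4.95 in, Ī = 0.00002485 in⁴.
Centroid: ȳ = ΣA·y / ΣA = 4.037 in.
Transfer each piece to the horizontal axis through the centroid using Ī + A·d² with d = y − 4.037:
  bottom plate: d = -3.762 in → contributes +65.501 in⁴
  web plate: d = 0.91301 in → contributes +51.3 in⁴
  top plate: d = 5.713 in → contributes +62.768 in⁴
  hole: d = 0.91301 in → contributes −0.014755 in⁴
Total I = 179.55 in⁴.

I_xx ≈ 180 in⁴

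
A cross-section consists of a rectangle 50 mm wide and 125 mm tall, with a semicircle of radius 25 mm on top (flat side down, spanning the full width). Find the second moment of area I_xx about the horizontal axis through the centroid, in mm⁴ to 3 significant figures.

I_xx ≈ 1.27 × 10⁷ mm⁴

Decompose the section into non-overlapping parts with the origin at the bottom-left of its bounding rectangle.
Rectangular body: 50 × 125, A = 6 250 mm², y = 62.5 mm, Ī = 8 138 021 mm⁴.
Semicircular cap: semicircle r = 25, A = 981.75 mm², y = 135.61 mm, Ī = 42 874 mm⁴.
Centroid: ȳ = ΣA·y / ΣA = 72.425 mm.
Transfer each piece to the horizontal axis through the centroid using Ī + A·d² with d = y − 72.425:
  rectangular body: d = -9.9251 mm → contributes +8 753 695 mm⁴
  semicircular cap: d = 63.185 mm → contributes +3 962 376 mm⁴
Total I = 12 716 070 mm⁴.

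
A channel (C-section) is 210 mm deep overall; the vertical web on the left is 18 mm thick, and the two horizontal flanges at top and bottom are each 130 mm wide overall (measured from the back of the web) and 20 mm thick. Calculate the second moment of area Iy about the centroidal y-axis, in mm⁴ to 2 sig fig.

Iy ≈ 1.3 × 10⁷ mm⁴

Break the section into simple shapes (no overlaps), measuring from the bottom-left corner of the bounding box.
Web: 18 × 210, A = 3 780 mm², x = 9 mm, Ī = 102 060 mm⁴.
Top flange (beyond web): 112 × 20, A = 2 240 mm², x = 74 mm, Ī = 2 341 547 mm⁴.
Bottom flange (beyond web): 112 × 20, A = 2 240 mm², x = 74 mm, Ī = 2 341 547 mm⁴.
Centroid: x̄ = ΣA·x / ΣA = 44.25 mm.
Transfer each piece to the centroidal y-axis using Ī + A·d² with d = x − 44.25:
  web: d = -35.25 mm → contributes +4 800 076 mm⁴
  top flange (beyond web): d = 29.75 mm → contributes +4 323 522 mm⁴
  bottom flange (beyond web): d = 29.75 mm → contributes +4 323 522 mm⁴
Total I = 13 447 119 mm⁴.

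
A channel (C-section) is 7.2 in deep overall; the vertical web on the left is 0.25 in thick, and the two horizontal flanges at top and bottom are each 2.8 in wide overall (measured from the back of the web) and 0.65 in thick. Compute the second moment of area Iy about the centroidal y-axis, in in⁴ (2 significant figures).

Split into non-overlapping primitives; take the origin at the lower-left of the bounding box.
Web: 0.25 × 7.2, A = 1.8 in², x = 0.125 in, Ī = 0.009375 in⁴.
Top flange (beyond web): 2.55 × 0.65, A = 1.658 in², x = 1.525 in, Ī = 0.8982 in⁴.
Bottom flange (beyond web): 2.55 × 0.65, A = 1.658 in², x = 1.525 in, Ī = 0.8982 in⁴.
Centroid: x̄ = ΣA·x / ΣA = 1.032 in.
Transfer each piece to the centroidal y-axis using Ī + A·d² with d = x − 1.032:
  web: d = -0.9073 in → contributes +1.491 in⁴
  top flange (beyond web): d = 0.4927 in → contributes +1.3 in⁴
  bottom flange (beyond web): d = 0.4927 in → contributes +1.3 in⁴
Total I = 4.092 in⁴.

Iy ≈ 4.1 in⁴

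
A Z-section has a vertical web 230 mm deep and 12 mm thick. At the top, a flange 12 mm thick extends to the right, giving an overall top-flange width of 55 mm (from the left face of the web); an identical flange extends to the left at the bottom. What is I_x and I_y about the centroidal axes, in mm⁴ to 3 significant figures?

I_x ≈ 2.44 × 10⁷ mm⁴, I_y ≈ 9.73 × 10⁵ mm⁴

Decompose the section into non-overlapping parts with the origin at the bottom-left of its bounding rectangle.
Web: 12 × 230, A = 2 760 mm², y = 115 mm, Ī = 12 167 000 mm⁴.
Top flange (beyond web): 43 × 12, A = 516 mm², y = 224 mm, Ī = 6 192 mm⁴.
Bottom flange (beyond web): 43 × 12, A = 516 mm², y = 6 mm, Ī = 6 192 mm⁴.
Centroid: ȳ = ΣA·y / ΣA = 115 mm.
Transfer each piece to the centroidal x-axis using Ī + A·d² with d = y − 115:
  web: d = 0 mm → contributes +12 167 000 mm⁴
  top flange (beyond web): d = 109 mm → contributes +6 136 788 mm⁴
  bottom flange (beyond web): d = -109 mm → contributes +6 136 788 mm⁴
Total I = 24 440 576 mm⁴.
For the y-axis: x̄ = 49 mm.
Repeating about the centroidal y-axis gives I_y = 972 584 mm⁴.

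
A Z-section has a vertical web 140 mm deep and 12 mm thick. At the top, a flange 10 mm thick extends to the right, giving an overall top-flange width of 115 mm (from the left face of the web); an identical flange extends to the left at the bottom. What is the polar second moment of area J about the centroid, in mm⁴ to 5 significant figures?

J ≈ 2.0117 × 10⁷ mm⁴

Split into non-overlapping primitives; take the origin at the lower-left of the bounding box.
Web: 12 × 140, A = 1 680 mm², y = 70 mm, Ī = 2 744 000 mm⁴.
Top flange (beyond web): 103 × 10, A = 1 030 mm², y = 135 mm, Ī = 8583.333 mm⁴.
Bottom flange (beyond web): 103 × 10, A = 1 030 mm², y = 5 mm, Ī = 8583.333 mm⁴.
Centroid: ȳ = ΣA·y / ΣA = 70 mm.
Transfer each piece to the centroidal x-axis using Ī + A·d² with d = y − 70:
  web: d = 0 mm → contributes +2 744 000 mm⁴
  top flange (beyond web): d = 65 mm → contributes +4 360 333 mm⁴
  bottom flange (beyond web): d = -65 mm → contributes +4 360 333 mm⁴
Total I = 11 464 667 mm⁴.
For the y-axis: x̄ = 109 mm.
Repeating about the centroidal y-axis gives I_y = 8 652 247 mm⁴.
Polar second moment: J = I_x + I_y = 20 116 913 mm⁴.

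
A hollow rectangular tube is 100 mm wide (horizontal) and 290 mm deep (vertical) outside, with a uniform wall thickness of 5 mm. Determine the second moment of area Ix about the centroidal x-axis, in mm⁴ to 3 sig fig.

Break the section into simple shapes (no overlaps), measuring from the bottom-left corner of the bounding box.
Outer rectangle: 100 × 290, A = 29 000 mm², y = 145 mm, Ī = 203 241 667 mm⁴.
Inner void (subtracted): 90 × 280, A = 25 200 mm², y = 145 mm, Ī = 164 640 000 mm⁴.
By symmetry the centroid is at mid-height, ȳ = 145 mm.
All pieces are centred on the centroidal x-axis, so I = ΣĪ (holes subtracted) = 38 601 667 mm⁴.

Ix ≈ 3.86 × 10⁷ mm⁴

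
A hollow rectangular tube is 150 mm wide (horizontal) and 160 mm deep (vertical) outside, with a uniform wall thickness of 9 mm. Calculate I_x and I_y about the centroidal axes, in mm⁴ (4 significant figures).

I_x ≈ 1.970 × 10⁷ mm⁴, I_y ≈ 1.778 × 10⁷ mm⁴

Decompose the section into non-overlapping parts with the origin at the bottom-left of its bounding rectangle.
Outer rectangle: 150 × 160, A = 24 000 mm², y = 80 mm, Ī = 51 200 000 mm⁴.
Inner void (subtracted): 132 × 142, A = 18 744 mm², y = 80 mm, Ī = 31 496 168 mm⁴.
By symmetry the centroid is at mid-height, ȳ = 80 mm.
All pieces are centred on the centroidal x-axis, so I = ΣĪ (holes subtracted) = 19 703 832 mm⁴.
Repeating about the centroidal y-axis gives I_y = 17 783 712 mm⁴.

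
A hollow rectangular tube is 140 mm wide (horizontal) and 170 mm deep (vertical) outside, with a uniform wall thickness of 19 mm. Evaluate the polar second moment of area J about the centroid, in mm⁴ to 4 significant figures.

J ≈ 6.497 × 10⁷ mm⁴

Split into non-overlapping primitives; take the origin at the lower-left of the bounding box.
Outer rectangle: 140 × 170, A = 23 800 mm², y = 85 mm, Ī = 57 318 333 mm⁴.
Inner void (subtracted): 102 × 132, A = 13 464 mm², y = 85 mm, Ī = 19 549 728 mm⁴.
By symmetry the centroid is at mid-height, ȳ = 85 mm.
All pieces are centred on the centroidal x-axis, so I = ΣĪ (holes subtracted) = 37 768 605 mm⁴.
Repeating about the centroidal y-axis gives I_y = 27 200 045 mm⁴.
Polar second moment: J = I_x + I_y = 64 968 651 mm⁴.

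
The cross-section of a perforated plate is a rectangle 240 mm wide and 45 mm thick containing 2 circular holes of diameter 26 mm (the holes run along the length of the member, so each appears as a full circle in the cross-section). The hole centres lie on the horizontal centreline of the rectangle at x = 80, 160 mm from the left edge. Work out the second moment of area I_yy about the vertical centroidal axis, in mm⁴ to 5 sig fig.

I_yy ≈ 5.0096 × 10⁷ mm⁴

Split into non-overlapping primitives; take the origin at the lower-left of the bounding box.
Plate: 240 × 45, A = 10 800 mm², x = 120 mm, Ī = 51 840 000 mm⁴.
Hole 1 (subtracted): ⌀26, A = 530.9292 mm², x = 80 mm, Ī = 22431.76 mm⁴.
Hole 2 (subtracted): ⌀26, A = 530.9292 mm², x = 160 mm, Ī = 22431.76 mm⁴.
By symmetry the centroid is at mid-width, x̄ = 120 mm.
Transfer each piece to the vertical centroidal axis using Ī + A·d² with d = x − 120:
  plate: d = 0 mm → contributes +51 840 000 mm⁴
  hole 1: d = -40 mm → contributes −871918.4 mm⁴
  hole 2: d = 40 mm → contributes −871918.4 mm⁴
Total I = 50 096 163 mm⁴.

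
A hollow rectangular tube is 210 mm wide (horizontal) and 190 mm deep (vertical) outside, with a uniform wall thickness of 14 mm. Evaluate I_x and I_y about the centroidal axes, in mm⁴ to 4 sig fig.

Split into non-overlapping primitives; take the origin at the lower-left of the bounding box.
Outer rectangle: 210 × 190, A = 39 900 mm², y = 95 mm, Ī = 120 032 500 mm⁴.
Inner void (subtracted): 182 × 162, A = 29 484 mm², y = 95 mm, Ī = 64 481 508 mm⁴.
By symmetry the centroid is at mid-height, ȳ = 95 mm.
All pieces are centred on the centroidal x-axis, so I = ΣĪ (holes subtracted) = 55 550 992 mm⁴.
Repeating about the centroidal y-axis gives I_y = 65 246 832 mm⁴.

I_x ≈ 5.555 × 10⁷ mm⁴, I_y ≈ 6.525 × 10⁷ mm⁴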